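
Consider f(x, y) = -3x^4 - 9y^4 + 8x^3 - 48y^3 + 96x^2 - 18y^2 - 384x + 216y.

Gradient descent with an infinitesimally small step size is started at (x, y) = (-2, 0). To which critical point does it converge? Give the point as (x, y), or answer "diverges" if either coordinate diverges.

(2, -2)

f is separable, so gradient descent decouples: x follows -∂f/∂x, y follows -∂f/∂y.
∂f/∂x = -12(x - 4)(x - 2)(x + 4); at x=-2 this is -576, so x increases.
∂f/∂y = -36(y - 1)(y + 2)(y + 3); at y=0 this is 216, so y decreases.
x converges to its nearest critical value 2 (a local min of the x-part); y converges to -2. The iterate converges to (2, -2).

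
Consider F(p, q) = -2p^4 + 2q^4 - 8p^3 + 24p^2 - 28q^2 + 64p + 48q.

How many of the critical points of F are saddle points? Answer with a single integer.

5

F separates as a function of p plus a function of q, so ∇F=0 decouples.
∂F/∂p = -8(p - 2)(p + 1)(p + 4) = 0 at p ∈ {-4, -1, 2}; ∂F/∂q = 8(q - 2)(q - 1)(q + 3) = 0 at q ∈ {-3, 1, 2}.
The Hessian is diagonal: diag(F_pp, F_qq). Second derivatives: F_pp(-4)=-144, F_pp(-1)=72, F_pp(2)=-144; F_qq(-3)=160, F_qq(1)=-32, F_qq(2)=40.
Saddle points occur where the two diagonal entries have opposite signs: (-4, -3), (-4, 2), (-1, 1), (2, -3), (2, 2). Count: 5.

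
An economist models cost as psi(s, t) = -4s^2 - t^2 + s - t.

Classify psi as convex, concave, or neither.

psi is quadratic, so its Hessian is the constant matrix H = [[-8, 0], [0, -2]].
det(H) = 16, tr(H) = -10.
det(H) > 0 and tr(H) < 0, so H is negative definite everywhere: concave.

concave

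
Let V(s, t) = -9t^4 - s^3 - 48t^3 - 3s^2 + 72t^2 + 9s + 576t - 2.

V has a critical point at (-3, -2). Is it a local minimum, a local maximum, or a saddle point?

local minimum

The mixed partial ∂²V/∂s∂t is 0, so the Hessian at any point is diag(V_ss, V_tt) = diag(-6(s + 1), 36(-3t^2 - 8t + 4)).
At (-3, -2): H = diag(12, 288).
Both eigenvalues are positive, so H is positive definite: a local minimum.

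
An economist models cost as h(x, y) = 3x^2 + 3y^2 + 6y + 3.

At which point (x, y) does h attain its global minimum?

h(x,y) separates as P(x) + Q(y) + 3, so its minimum is min P + min Q + 3.
P'(x) = 6x vanishes at x ∈ {0}; Q'(y) = 6y + 6 vanishes at y ∈ {-1}.
Local minima of P (where P''>0): P(0)=0. Local minima of Q: Q(-1)=-3.
So the global minimum of h is P(0) + Q(-1) + 3 = 0 − 3 + 3 = 0, attained at (0, -1).

(0, -1)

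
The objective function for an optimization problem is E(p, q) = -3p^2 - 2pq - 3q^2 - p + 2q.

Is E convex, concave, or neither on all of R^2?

concave

E is quadratic, so its Hessian is the constant matrix H = [[-6, -2], [-2, -6]].
det(H) = 32, tr(H) = -12.
det(H) > 0 and tr(H) < 0, so H is negative definite everywhere: concave.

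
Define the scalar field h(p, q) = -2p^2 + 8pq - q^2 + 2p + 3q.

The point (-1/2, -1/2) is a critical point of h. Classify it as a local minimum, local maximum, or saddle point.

The Hessian of h is constant: H = [[-4, 8], [8, -2]].
det(H) = (-4)·(-2) − 8² = -56.
Since det(H) < 0, H is indefinite and the critical point is a saddle point.

saddle point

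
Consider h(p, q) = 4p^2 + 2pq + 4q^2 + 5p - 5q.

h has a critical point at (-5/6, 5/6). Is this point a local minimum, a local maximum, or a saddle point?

local minimum

The Hessian of h is constant: H = [[8, 2], [2, 8]].
det(H) = 8·8 − 2² = 60.
det(H) > 0 and tr(H) = 16 > 0, so H is positive definite and the point is a local minimum.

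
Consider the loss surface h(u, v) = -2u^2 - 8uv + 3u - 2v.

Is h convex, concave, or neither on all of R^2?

neither

h is quadratic, so its Hessian is the constant matrix H = [[-4, -8], [-8, 0]].
det(H) = -64, tr(H) = -4.
det(H) < 0, so H is indefinite: neither convex nor concave.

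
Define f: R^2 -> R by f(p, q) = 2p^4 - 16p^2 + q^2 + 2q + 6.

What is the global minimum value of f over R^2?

f(p,q) separates as A(p) + B(q) + 6, so its minimum is min A + min B + 6.
A'(p) = 8p(p - 2)(p + 2) vanishes at p ∈ {-2, 0, 2}; B'(q) = 2q + 2 vanishes at q ∈ {-1}.
Local minima of A (where A''>0): A(-2)=-32, A(2)=-32. Local minima of B: B(-1)=-1.
So the global minimum of f is A(-2) + B(-1) + 6 = -32 − 1 + 6 = -27, attained at (-2, -1).

-27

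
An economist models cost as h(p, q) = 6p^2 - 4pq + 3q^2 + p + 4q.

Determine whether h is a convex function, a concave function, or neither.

convex

h is quadratic, so its Hessian is the constant matrix H = [[12, -4], [-4, 6]].
det(H) = 56, tr(H) = 18.
det(H) > 0 and tr(H) > 0, so H is positive definite everywhere: convex.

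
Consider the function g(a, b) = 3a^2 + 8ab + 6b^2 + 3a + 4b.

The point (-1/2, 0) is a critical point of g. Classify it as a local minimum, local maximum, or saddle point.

local minimum

The Hessian of g is constant: H = [[6, 8], [8, 12]].
det(H) = 6·12 − 8² = 8.
det(H) > 0 and tr(H) = 18 > 0, so H is positive definite and the point is a local minimum.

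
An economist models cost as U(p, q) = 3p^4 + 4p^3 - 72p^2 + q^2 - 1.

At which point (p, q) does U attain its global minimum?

(-4, 0)

U(p,q) separates as A(p) + B(q) − 1, so its minimum is min A + min B − 1.
A'(p) = 12p(p - 3)(p + 4) vanishes at p ∈ {-4, 0, 3}; B'(q) = 2q vanishes at q ∈ {0}.
Local minima of A (where A''>0): A(-4)=-640, A(3)=-297. Local minima of B: B(0)=0.
So the global minimum of U is A(-4) + B(0) − 1 = -640 + 0 − 1 = -641, attained at (-4, 0).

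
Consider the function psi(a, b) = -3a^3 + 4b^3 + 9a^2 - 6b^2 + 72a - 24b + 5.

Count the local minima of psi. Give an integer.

psi separates as a function of a plus a function of b, so ∇psi=0 decouples.
∂psi/∂a = -9(a - 4)(a + 2) = 0 at a ∈ {-2, 4}; ∂psi/∂b = 12(b - 2)(b + 1) = 0 at b ∈ {-1, 2}.
The Hessian is diagonal: diag(psi_aa, psi_bb). Second derivatives: psi_aa(-2)=54, psi_aa(4)=-54; psi_bb(-1)=-36, psi_bb(2)=36.
Local minima occur where both diagonal entries positive: (-2, 2). Count: 1.

1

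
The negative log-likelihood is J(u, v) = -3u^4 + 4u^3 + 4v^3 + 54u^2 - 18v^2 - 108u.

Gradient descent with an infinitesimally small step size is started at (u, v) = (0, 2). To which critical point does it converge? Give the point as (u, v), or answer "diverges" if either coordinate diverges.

J is separable, so gradient descent decouples: u follows -∂J/∂u, v follows -∂J/∂v.
∂J/∂u = -12(u - 3)(u - 1)(u + 3); at u=0 this is -108, so u increases.
∂J/∂v = 12v(v - 3); at v=2 this is -24, so v increases.
u converges to its nearest critical value 1 (a local min of the u-part); v converges to 3. The iterate converges to (1, 3).

(1, 3)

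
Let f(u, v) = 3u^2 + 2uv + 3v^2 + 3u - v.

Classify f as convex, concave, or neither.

convex

f is quadratic, so its Hessian is the constant matrix H = [[6, 2], [2, 6]].
det(H) = 32, tr(H) = 12.
det(H) > 0 and tr(H) > 0, so H is positive definite everywhere: convex.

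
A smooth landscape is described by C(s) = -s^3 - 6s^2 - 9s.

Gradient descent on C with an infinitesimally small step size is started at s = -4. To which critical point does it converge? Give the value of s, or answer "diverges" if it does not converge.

-3

C'(s) = -3(s + 1)(s + 3), so C'(-4) = -9.
Gradient descent moves in the -C' direction, i.e. s is increasing.
The nearest critical point in that direction is s = -3, where C'' = 6 > 0 (a local minimum). The iterate converges there.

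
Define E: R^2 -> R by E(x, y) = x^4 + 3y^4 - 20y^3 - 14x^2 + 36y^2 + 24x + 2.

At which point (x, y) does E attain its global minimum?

(-3, 0)

E(x,y) separates as P(x) + Q(y) + 2, so its minimum is min P + min Q + 2.
P'(x) = 4(x - 2)(x - 1)(x + 3) vanishes at x ∈ {-3, 1, 2}; Q'(y) = 12y(y - 3)(y - 2) vanishes at y ∈ {0, 2, 3}.
Local minima of P (where P''>0): P(-3)=-117, P(2)=8. Local minima of Q: Q(0)=0, Q(3)=27.
So the global minimum of E is P(-3) + Q(0) + 2 = -117 + 0 + 2 = -115, attained at (-3, 0).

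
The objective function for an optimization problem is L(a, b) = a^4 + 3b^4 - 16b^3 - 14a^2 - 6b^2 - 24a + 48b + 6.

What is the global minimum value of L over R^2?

-271

L(a,b) separates as P(a) + Q(b) + 6, so its minimum is min P + min Q + 6.
P'(a) = 4(a - 3)(a + 1)(a + 2) vanishes at a ∈ {-2, -1, 3}; Q'(b) = 12(b - 4)(b - 1)(b + 1) vanishes at b ∈ {-1, 1, 4}.
Local minima of P (where P''>0): P(-2)=8, P(3)=-117. Local minima of Q: Q(-1)=-35, Q(4)=-160.
So the global minimum of L is P(3) + Q(4) + 6 = -117 − 160 + 6 = -271, attained at (3, 4).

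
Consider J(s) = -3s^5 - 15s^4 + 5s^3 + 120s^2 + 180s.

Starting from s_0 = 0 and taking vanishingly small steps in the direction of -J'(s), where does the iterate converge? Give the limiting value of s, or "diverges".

J'(s) = -15(s - 2)(s + 1)(s + 2)(s + 3), so J'(0) = 180.
Gradient descent moves in the -J' direction, i.e. s is decreasing.
The nearest critical point in that direction is s = -1, where J'' = 90 > 0 (a local minimum). The iterate converges there.

-1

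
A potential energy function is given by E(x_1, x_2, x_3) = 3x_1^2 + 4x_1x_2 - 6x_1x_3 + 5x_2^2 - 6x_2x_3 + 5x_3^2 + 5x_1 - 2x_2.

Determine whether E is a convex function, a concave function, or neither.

convex

E is quadratic, so its Hessian is the constant matrix H = [[6, 4, -6], [4, 10, -6], [-6, -6, 10]].
Leading principal minors: 6, 44, 152.
All positive ⇒ H ≻ 0 ⇒ convex.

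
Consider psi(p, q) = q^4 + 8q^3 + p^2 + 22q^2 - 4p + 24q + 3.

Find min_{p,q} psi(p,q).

psi(p,q) separates as A(p) + B(q) + 3, so its minimum is min A + min B + 3.
A'(p) = 2p - 4 vanishes at p ∈ {2}; B'(q) = 4(q + 1)(q + 2)(q + 3) vanishes at q ∈ {-3, -2, -1}.
Local minima of A (where A''>0): A(2)=-4. Local minima of B: B(-3)=-9, B(-1)=-9.
So the global minimum of psi is A(2) + B(-3) + 3 = -4 − 9 + 3 = -10, attained at (2, -3).

-10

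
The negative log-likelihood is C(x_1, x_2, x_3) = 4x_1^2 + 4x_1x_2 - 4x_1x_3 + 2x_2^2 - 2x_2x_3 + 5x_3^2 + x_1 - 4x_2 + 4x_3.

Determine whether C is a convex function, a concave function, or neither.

convex

C is quadratic, so its Hessian is the constant matrix H = [[8, 4, -4], [4, 4, -2], [-4, -2, 10]].
Leading principal minors: 8, 16, 128.
All positive ⇒ H ≻ 0 ⇒ convex.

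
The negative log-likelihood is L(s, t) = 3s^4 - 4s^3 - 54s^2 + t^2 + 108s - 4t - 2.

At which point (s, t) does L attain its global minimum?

L(s,t) separates as P(s) + Q(t) − 2, so its minimum is min P + min Q − 2.
P'(s) = 12(s - 3)(s - 1)(s + 3) vanishes at s ∈ {-3, 1, 3}; Q'(t) = 2(t - 2) vanishes at t ∈ {2}.
Local minima of P (where P''>0): P(-3)=-459, P(3)=-27. Local minima of Q: Q(2)=-4.
So the global minimum of L is P(-3) + Q(2) − 2 = -459 − 4 − 2 = -465, attained at (-3, 2).

(-3, 2)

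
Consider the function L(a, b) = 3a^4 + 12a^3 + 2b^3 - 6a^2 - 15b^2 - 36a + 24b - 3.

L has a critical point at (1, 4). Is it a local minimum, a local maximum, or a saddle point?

The mixed partial ∂²L/∂a∂b is 0, so the Hessian at any point is diag(L_aa, L_bb) = diag(12(3a^2 + 6a - 1), 6(2b - 5)).
At (1, 4): H = diag(96, 18).
Both eigenvalues are positive, so H is positive definite: a local minimum.

local minimum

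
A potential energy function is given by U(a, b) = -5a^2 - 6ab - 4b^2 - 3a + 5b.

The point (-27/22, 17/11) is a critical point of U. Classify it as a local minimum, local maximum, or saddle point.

local maximum

The Hessian of U is constant: H = [[-10, -6], [-6, -8]].
det(H) = (-10)·(-8) − (-6)² = 44.
det(H) > 0 and tr(H) = -18 < 0, so H is negative definite and the point is a local maximum.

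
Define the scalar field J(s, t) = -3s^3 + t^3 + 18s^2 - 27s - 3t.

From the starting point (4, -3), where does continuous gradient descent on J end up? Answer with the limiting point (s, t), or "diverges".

diverges

J is separable, so gradient descent decouples: s follows -∂J/∂s, t follows -∂J/∂t.
∂J/∂s = -9(s - 3)(s - 1); at s=4 this is -27, so s increases.
∂J/∂t = 3(t - 1)(t + 1); at t=-3 this is 24, so t decreases.
The s-coordinate has no critical point in that direction and runs off to infinity.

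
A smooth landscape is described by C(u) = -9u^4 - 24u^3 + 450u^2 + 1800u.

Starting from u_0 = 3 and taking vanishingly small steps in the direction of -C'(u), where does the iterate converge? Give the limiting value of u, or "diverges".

-2

C'(u) = -36(u - 5)(u + 2)(u + 5), so C'(3) = 2880.
Gradient descent moves in the -C' direction, i.e. u is decreasing.
The nearest critical point in that direction is u = -2, where C'' = 756 > 0 (a local minimum). The iterate converges there.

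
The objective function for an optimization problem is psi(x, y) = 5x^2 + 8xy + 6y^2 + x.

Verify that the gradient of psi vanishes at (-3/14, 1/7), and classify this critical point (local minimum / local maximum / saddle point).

local minimum

∇psi = (10x + 8y + 1, 8x + 12y); substituting (-3/14, 1/7) gives ∇psi = (0, 0), so (-3/14, 1/7) is indeed a critical point.
The Hessian of psi is constant: H = [[10, 8], [8, 12]].
det(H) = 10·12 − 8² = 56.
det(H) > 0 and tr(H) = 22 > 0, so H is positive definite and the point is a local minimum.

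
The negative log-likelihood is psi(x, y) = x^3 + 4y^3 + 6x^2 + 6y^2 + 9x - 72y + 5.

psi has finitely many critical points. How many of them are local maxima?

1

psi separates as a function of x plus a function of y, so ∇psi=0 decouples.
∂psi/∂x = 3(x + 1)(x + 3) = 0 at x ∈ {-3, -1}; ∂psi/∂y = 12(y - 2)(y + 3) = 0 at y ∈ {-3, 2}.
The Hessian is diagonal: diag(psi_xx, psi_yy). Second derivatives: psi_xx(-3)=-6, psi_xx(-1)=6; psi_yy(-3)=-60, psi_yy(2)=60.
Local maxima occur where both diagonal entries negative: (-3, -3). Count: 1.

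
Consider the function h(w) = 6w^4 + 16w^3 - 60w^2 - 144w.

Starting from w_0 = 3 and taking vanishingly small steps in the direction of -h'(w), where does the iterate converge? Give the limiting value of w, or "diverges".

h'(w) = 24(w - 2)(w + 1)(w + 3), so h'(3) = 576.
Gradient descent moves in the -h' direction, i.e. w is decreasing.
The nearest critical point in that direction is w = 2, where h'' = 360 > 0 (a local minimum). The iterate converges there.

2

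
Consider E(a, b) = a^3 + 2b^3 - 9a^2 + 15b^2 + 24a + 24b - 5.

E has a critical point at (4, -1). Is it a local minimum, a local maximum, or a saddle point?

The mixed partial ∂²E/∂a∂b is 0, so the Hessian at any point is diag(E_aa, E_bb) = diag(6(a - 3), 6(2b + 5)).
At (4, -1): H = diag(6, 18).
Both eigenvalues are positive, so H is positive definite: a local minimum.

local minimum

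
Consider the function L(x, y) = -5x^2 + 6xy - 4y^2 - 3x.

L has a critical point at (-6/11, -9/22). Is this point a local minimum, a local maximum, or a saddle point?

The Hessian of L is constant: H = [[-10, 6], [6, -8]].
det(H) = (-10)·(-8) − 6² = 44.
det(H) > 0 and tr(H) = -18 < 0, so H is negative definite and the point is a local maximum.

local maximum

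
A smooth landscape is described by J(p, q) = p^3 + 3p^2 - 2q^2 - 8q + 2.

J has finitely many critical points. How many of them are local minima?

J separates as a function of p plus a function of q, so ∇J=0 decouples.
∂J/∂p = 3p(p + 2) = 0 at p ∈ {-2, 0}; ∂J/∂q = -4(q + 2) = 0 at q ∈ {-2}.
The Hessian is diagonal: diag(J_pp, J_qq). Second derivatives: J_pp(-2)=-6, J_pp(0)=6; J_qq(-2)=-4.
Local minima occur where both diagonal entries positive: none. Count: 0.

0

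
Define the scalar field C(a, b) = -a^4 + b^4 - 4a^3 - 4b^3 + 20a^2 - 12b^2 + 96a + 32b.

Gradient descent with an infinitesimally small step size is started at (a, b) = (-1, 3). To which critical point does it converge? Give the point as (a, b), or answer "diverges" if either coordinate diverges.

C is separable, so gradient descent decouples: a follows -∂C/∂a, b follows -∂C/∂b.
∂C/∂a = -4(a - 3)(a + 2)(a + 4); at a=-1 this is 48, so a decreases.
∂C/∂b = 4(b - 4)(b - 1)(b + 2); at b=3 this is -40, so b increases.
a converges to its nearest critical value -2 (a local min of the a-part); b converges to 4. The iterate converges to (-2, 4).

(-2, 4)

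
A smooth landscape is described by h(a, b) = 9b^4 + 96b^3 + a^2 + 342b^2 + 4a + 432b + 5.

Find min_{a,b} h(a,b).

h(a,b) separates as P(a) + Q(b) + 5, so its minimum is min P + min Q + 5.
P'(a) = 2a + 4 vanishes at a ∈ {-2}; Q'(b) = 36(b + 1)(b + 3)(b + 4) vanishes at b ∈ {-4, -3, -1}.
Local minima of P (where P''>0): P(-2)=-4. Local minima of Q: Q(-4)=-96, Q(-1)=-177.
So the global minimum of h is P(-2) + Q(-1) + 5 = -4 − 177 + 5 = -176, attained at (-2, -1).

-176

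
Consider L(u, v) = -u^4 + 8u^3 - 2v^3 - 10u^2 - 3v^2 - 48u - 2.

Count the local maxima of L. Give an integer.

L separates as a function of u plus a function of v, so ∇L=0 decouples.
∂L/∂u = -4(u - 4)(u - 3)(u + 1) = 0 at u ∈ {-1, 3, 4}; ∂L/∂v = -6v(v + 1) = 0 at v ∈ {-1, 0}.
The Hessian is diagonal: diag(L_uu, L_vv). Second derivatives: L_uu(-1)=-80, L_uu(3)=16, L_uu(4)=-20; L_vv(-1)=6, L_vv(0)=-6.
Local maxima occur where both diagonal entries negative: (-1, 0), (4, 0). Count: 2.

2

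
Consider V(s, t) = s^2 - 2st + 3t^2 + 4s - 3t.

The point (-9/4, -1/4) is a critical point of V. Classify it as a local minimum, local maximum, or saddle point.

local minimum

The Hessian of V is constant: H = [[2, -2], [-2, 6]].
det(H) = 2·6 − (-2)² = 8.
det(H) > 0 and tr(H) = 8 > 0, so H is positive definite and the point is a local minimum.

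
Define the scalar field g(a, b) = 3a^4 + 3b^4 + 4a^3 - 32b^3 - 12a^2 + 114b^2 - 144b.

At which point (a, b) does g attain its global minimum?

g(a,b) separates as P(a) + Q(b), so its minimum is min P + min Q.
P'(a) = 12a(a - 1)(a + 2) vanishes at a ∈ {-2, 0, 1}; Q'(b) = 12(b - 4)(b - 3)(b - 1) vanishes at b ∈ {1, 3, 4}.
Local minima of P (where P''>0): P(-2)=-32, P(1)=-5. Local minima of Q: Q(1)=-59, Q(4)=-32.
So the global minimum of g is P(-2) + Q(1) = -32 − 59 = -91, attained at (-2, 1).

(-2, 1)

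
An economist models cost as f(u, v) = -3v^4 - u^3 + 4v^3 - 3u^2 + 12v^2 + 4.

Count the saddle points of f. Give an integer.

3

f separates as a function of u plus a function of v, so ∇f=0 decouples.
∂f/∂u = -3u(u + 2) = 0 at u ∈ {-2, 0}; ∂f/∂v = -12v(v - 2)(v + 1) = 0 at v ∈ {-1, 0, 2}.
The Hessian is diagonal: diag(f_uu, f_vv). Second derivatives: f_uu(-2)=6, f_uu(0)=-6; f_vv(-1)=-36, f_vv(0)=24, f_vv(2)=-72.
Saddle points occur where the two diagonal entries have opposite signs: (-2, -1), (-2, 2), (0, 0). Count: 3.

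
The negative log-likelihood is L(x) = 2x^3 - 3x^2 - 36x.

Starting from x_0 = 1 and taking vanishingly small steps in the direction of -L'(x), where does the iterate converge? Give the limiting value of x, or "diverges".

L'(x) = 6(x - 3)(x + 2), so L'(1) = -36.
Gradient descent moves in the -L' direction, i.e. x is increasing.
The nearest critical point in that direction is x = 3, where L'' = 30 > 0 (a local minimum). The iterate converges there.

3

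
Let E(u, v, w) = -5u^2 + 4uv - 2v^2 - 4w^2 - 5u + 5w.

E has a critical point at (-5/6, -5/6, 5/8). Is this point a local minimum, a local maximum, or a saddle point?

local maximum

The Hessian is constant: H = [[-10, 4, 0], [4, -4, 0], [0, 0, -8]].
Leading principal minors: Δ₁ = -10, Δ₂ = 24, Δ₃ = -192.
The minors alternate sign starting negative (−, +, −), so H is negative definite: a local maximum.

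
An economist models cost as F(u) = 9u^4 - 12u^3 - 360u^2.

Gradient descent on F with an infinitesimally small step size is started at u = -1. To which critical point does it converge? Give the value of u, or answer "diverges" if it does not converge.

-4

F'(u) = 36u(u - 5)(u + 4), so F'(-1) = 648.
Gradient descent moves in the -F' direction, i.e. u is decreasing.
The nearest critical point in that direction is u = -4, where F'' = 1296 > 0 (a local minimum). The iterate converges there.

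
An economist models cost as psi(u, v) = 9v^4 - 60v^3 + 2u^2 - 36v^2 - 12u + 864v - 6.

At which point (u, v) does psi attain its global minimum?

psi(u,v) separates as P(u) + Q(v) − 6, so its minimum is min P + min Q − 6.
P'(u) = 4u - 12 vanishes at u ∈ {3}; Q'(v) = 36(v - 4)(v - 3)(v + 2) vanishes at v ∈ {-2, 3, 4}.
Local minima of P (where P''>0): P(3)=-18. Local minima of Q: Q(-2)=-1248, Q(4)=1344.
So the global minimum of psi is P(3) + Q(-2) − 6 = -18 − 1248 − 6 = -1272, attained at (3, -2).

(3, -2)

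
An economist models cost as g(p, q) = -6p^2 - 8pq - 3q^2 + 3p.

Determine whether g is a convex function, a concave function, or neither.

g is quadratic, so its Hessian is the constant matrix H = [[-12, -8], [-8, -6]].
det(H) = 8, tr(H) = -18.
det(H) > 0 and tr(H) < 0, so H is negative definite everywhere: concave.

concave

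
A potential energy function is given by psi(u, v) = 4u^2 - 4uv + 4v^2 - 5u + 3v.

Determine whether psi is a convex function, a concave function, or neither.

psi is quadratic, so its Hessian is the constant matrix H = [[8, -4], [-4, 8]].
det(H) = 48, tr(H) = 16.
det(H) > 0 and tr(H) > 0, so H is positive definite everywhere: convex.

convex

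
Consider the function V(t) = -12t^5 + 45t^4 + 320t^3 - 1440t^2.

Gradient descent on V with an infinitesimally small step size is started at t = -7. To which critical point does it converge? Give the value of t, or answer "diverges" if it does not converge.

-4

V'(t) = -60t(t - 4)(t - 3)(t + 4), so V'(-7) = -138600.
Gradient descent moves in the -V' direction, i.e. t is increasing.
The nearest critical point in that direction is t = -4, where V'' = 13440 > 0 (a local minimum). The iterate converges there.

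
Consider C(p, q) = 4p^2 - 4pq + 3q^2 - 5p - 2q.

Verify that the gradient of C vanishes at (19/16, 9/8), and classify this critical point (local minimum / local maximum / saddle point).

local minimum

∇C = (8p - 4q - 5, -4p + 6q - 2); substituting (19/16, 9/8) gives ∇C = (0, 0), so (19/16, 9/8) is indeed a critical point.
The Hessian of C is constant: H = [[8, -4], [-4, 6]].
det(H) = 8·6 − (-4)² = 32.
det(H) > 0 and tr(H) = 14 > 0, so H is positive definite and the point is a local minimum.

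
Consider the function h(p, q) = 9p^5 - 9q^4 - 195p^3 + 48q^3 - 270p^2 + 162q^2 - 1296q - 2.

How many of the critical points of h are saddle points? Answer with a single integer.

h separates as a function of p plus a function of q, so ∇h=0 decouples.
∂h/∂p = 45p(p - 4)(p + 1)(p + 3) = 0 at p ∈ {-3, -1, 0, 4}; ∂h/∂q = -36(q - 4)(q - 3)(q + 3) = 0 at q ∈ {-3, 3, 4}.
The Hessian is diagonal: diag(h_pp, h_qq). Second derivatives: h_pp(-3)=-1890, h_pp(-1)=450, h_pp(0)=-540, h_pp(4)=6300; h_qq(-3)=-1512, h_qq(3)=216, h_qq(4)=-252.
Saddle points occur where the two diagonal entries have opposite signs: (-3, 3), (-1, -3), (-1, 4), (0, 3), (4, -3), (4, 4). Count: 6.

6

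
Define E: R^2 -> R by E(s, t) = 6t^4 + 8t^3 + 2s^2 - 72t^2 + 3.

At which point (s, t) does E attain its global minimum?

(0, -3)

E(s,t) separates as P(s) + Q(t) + 3, so its minimum is min P + min Q + 3.
P'(s) = 4s vanishes at s ∈ {0}; Q'(t) = 24t(t - 2)(t + 3) vanishes at t ∈ {-3, 0, 2}.
Local minima of P (where P''>0): P(0)=0. Local minima of Q: Q(-3)=-378, Q(2)=-128.
So the global minimum of E is P(0) + Q(-3) + 3 = 0 − 378 + 3 = -375, attained at (0, -3).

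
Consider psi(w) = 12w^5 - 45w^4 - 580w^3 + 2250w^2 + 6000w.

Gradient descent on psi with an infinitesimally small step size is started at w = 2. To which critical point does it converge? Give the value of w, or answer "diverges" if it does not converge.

psi'(w) = 60(w - 5)(w - 4)(w + 1)(w + 5), so psi'(2) = 7560.
Gradient descent moves in the -psi' direction, i.e. w is decreasing.
The nearest critical point in that direction is w = -1, where psi'' = 7200 > 0 (a local minimum). The iterate converges there.

-1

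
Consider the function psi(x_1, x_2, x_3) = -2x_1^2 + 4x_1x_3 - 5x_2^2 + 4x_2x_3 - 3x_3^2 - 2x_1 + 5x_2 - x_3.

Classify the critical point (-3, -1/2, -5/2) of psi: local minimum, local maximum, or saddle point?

local maximum

The Hessian is constant: H = [[-4, 0, 4], [0, -10, 4], [4, 4, -6]].
Leading principal minors: Δ₁ = -4, Δ₂ = 40, Δ₃ = -16.
The minors alternate sign starting negative (−, +, −), so H is negative definite: a local maximum.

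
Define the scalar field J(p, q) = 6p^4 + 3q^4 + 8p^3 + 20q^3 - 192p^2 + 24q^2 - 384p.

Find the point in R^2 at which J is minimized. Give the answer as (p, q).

(4, -4)

J(p,q) separates as A(p) + B(q), so its minimum is min A + min B.
A'(p) = 24(p - 4)(p + 1)(p + 4) vanishes at p ∈ {-4, -1, 4}; B'(q) = 12q(q + 1)(q + 4) vanishes at q ∈ {-4, -1, 0}.
Local minima of A (where A''>0): A(-4)=-512, A(4)=-2560. Local minima of B: B(-4)=-128, B(0)=0.
So the global minimum of J is A(4) + B(-4) = -2560 − 128 = -2688, attained at (4, -4).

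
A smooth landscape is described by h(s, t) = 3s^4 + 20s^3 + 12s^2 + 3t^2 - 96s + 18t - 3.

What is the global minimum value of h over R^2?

-91

h(s,t) separates as P(s) + Q(t) − 3, so its minimum is min P + min Q − 3.
P'(s) = 12(s - 1)(s + 2)(s + 4) vanishes at s ∈ {-4, -2, 1}; Q'(t) = 6(t + 3) vanishes at t ∈ {-3}.
Local minima of P (where P''>0): P(-4)=64, P(1)=-61. Local minima of Q: Q(-3)=-27.
So the global minimum of h is P(1) + Q(-3) − 3 = -61 − 27 − 3 = -91, attained at (1, -3).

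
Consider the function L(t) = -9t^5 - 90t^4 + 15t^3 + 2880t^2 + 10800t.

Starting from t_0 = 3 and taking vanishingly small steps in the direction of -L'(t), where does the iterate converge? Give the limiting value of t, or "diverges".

-3

L'(t) = -45(t - 4)(t + 3)(t + 4)(t + 5), so L'(3) = 15120.
Gradient descent moves in the -L' direction, i.e. t is decreasing.
The nearest critical point in that direction is t = -3, where L'' = 630 > 0 (a local minimum). The iterate converges there.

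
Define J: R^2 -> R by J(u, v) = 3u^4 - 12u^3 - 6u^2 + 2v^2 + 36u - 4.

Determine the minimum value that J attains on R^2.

J(u,v) separates as P(u) + Q(v) − 4, so its minimum is min P + min Q − 4.
P'(u) = 12(u - 3)(u - 1)(u + 1) vanishes at u ∈ {-1, 1, 3}; Q'(v) = 4v vanishes at v ∈ {0}.
Local minima of P (where P''>0): P(-1)=-27, P(3)=-27. Local minima of Q: Q(0)=0.
So the global minimum of J is P(-1) + Q(0) − 4 = -27 + 0 − 4 = -31, attained at (-1, 0).

-31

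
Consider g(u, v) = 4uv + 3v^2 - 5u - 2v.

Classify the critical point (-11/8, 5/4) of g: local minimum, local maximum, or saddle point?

The Hessian of g is constant: H = [[0, 4], [4, 6]].
det(H) = 0·6 − 4² = -16.
Since det(H) < 0, H is indefinite and the critical point is a saddle point.

saddle point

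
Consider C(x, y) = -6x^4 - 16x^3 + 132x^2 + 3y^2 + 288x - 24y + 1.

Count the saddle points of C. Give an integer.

2

C separates as a function of x plus a function of y, so ∇C=0 decouples.
∂C/∂x = -24(x - 3)(x + 1)(x + 4) = 0 at x ∈ {-4, -1, 3}; ∂C/∂y = 6(y - 4) = 0 at y ∈ {4}.
The Hessian is diagonal: diag(C_xx, C_yy). Second derivatives: C_xx(-4)=-504, C_xx(-1)=288, C_xx(3)=-672; C_yy(4)=6.
Saddle points occur where the two diagonal entries have opposite signs: (-4, 4), (3, 4). Count: 2.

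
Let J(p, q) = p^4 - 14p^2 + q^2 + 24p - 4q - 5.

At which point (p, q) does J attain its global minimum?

(-3, 2)

J(p,q) separates as A(p) + B(q) − 5, so its minimum is min A + min B − 5.
A'(p) = 4(p - 2)(p - 1)(p + 3) vanishes at p ∈ {-3, 1, 2}; B'(q) = 2q - 4 vanishes at q ∈ {2}.
Local minima of A (where A''>0): A(-3)=-117, A(2)=8. Local minima of B: B(2)=-4.
So the global minimum of J is A(-3) + B(2) − 5 = -117 − 4 − 5 = -126, attained at (-3, 2).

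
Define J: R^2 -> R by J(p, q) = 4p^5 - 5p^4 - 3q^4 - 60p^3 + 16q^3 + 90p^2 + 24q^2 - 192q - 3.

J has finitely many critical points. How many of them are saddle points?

6

J separates as a function of p plus a function of q, so ∇J=0 decouples.
∂J/∂p = 20p(p - 3)(p - 1)(p + 3) = 0 at p ∈ {-3, 0, 1, 3}; ∂J/∂q = -12(q - 4)(q - 2)(q + 2) = 0 at q ∈ {-2, 2, 4}.
The Hessian is diagonal: diag(J_pp, J_qq). Second derivatives: J_pp(-3)=-1440, J_pp(0)=180, J_pp(1)=-160, J_pp(3)=720; J_qq(-2)=-288, J_qq(2)=96, J_qq(4)=-144.
Saddle points occur where the two diagonal entries have opposite signs: (-3, 2), (0, -2), (0, 4), (1, 2), (3, -2), (3, 4). Count: 6.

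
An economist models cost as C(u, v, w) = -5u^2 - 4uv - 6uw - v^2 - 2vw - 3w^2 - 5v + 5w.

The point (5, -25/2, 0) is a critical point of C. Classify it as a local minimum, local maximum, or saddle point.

local maximum

The Hessian is constant: H = [[-10, -4, -6], [-4, -2, -2], [-6, -2, -6]].
Leading principal minors: Δ₁ = -10, Δ₂ = 4, Δ₃ = -8.
The minors alternate sign starting negative (−, +, −), so H is negative definite: a local maximum.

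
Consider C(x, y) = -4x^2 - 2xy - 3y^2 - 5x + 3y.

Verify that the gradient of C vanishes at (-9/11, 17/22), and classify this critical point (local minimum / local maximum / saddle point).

local maximum

∇C = (-8x - 2y - 5, -2x - 6y + 3); substituting (-9/11, 17/22) gives ∇C = (0, 0), so (-9/11, 17/22) is indeed a critical point.
The Hessian of C is constant: H = [[-8, -2], [-2, -6]].
det(H) = (-8)·(-6) − (-2)² = 44.
det(H) > 0 and tr(H) = -14 < 0, so H is negative definite and the point is a local maximum.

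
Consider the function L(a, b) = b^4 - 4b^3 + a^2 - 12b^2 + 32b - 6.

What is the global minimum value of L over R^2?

-70

L(a,b) separates as P(a) + Q(b) − 6, so its minimum is min P + min Q − 6.
P'(a) = 2a vanishes at a ∈ {0}; Q'(b) = 4(b - 4)(b - 1)(b + 2) vanishes at b ∈ {-2, 1, 4}.
Local minima of P (where P''>0): P(0)=0. Local minima of Q: Q(-2)=-64, Q(4)=-64.
So the global minimum of L is P(0) + Q(-2) − 6 = 0 − 64 − 6 = -70, attained at (0, -2).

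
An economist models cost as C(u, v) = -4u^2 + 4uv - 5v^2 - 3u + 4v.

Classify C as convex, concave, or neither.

concave

C is quadratic, so its Hessian is the constant matrix H = [[-8, 4], [4, -10]].
det(H) = 64, tr(H) = -18.
det(H) > 0 and tr(H) < 0, so H is negative definite everywhere: concave.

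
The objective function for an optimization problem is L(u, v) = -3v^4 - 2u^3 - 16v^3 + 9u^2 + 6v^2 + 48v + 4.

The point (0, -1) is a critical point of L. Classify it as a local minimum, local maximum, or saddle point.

The mixed partial ∂²L/∂u∂v is 0, so the Hessian at any point is diag(L_uu, L_vv) = diag(6(-2u + 3), 12(-3v^2 - 8v + 1)).
At (0, -1): H = diag(18, 72).
Both eigenvalues are positive, so H is positive definite: a local minimum.

local minimum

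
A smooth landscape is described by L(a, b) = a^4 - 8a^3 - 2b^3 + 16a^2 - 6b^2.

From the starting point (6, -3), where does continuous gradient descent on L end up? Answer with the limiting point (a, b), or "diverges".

L is separable, so gradient descent decouples: a follows -∂L/∂a, b follows -∂L/∂b.
∂L/∂a = 4a(a - 4)(a - 2); at a=6 this is 192, so a decreases.
∂L/∂b = -6b(b + 2); at b=-3 this is -18, so b increases.
a converges to its nearest critical value 4 (a local min of the a-part); b converges to -2. The iterate converges to (4, -2).

(4, -2)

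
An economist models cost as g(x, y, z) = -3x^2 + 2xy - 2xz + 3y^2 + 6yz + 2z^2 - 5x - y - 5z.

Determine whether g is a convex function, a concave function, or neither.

neither

g is quadratic, so its Hessian is the constant matrix H = [[-6, 2, -2], [2, 6, 6], [-2, 6, 4]].
Leading principal minors: -6, -40, -16.
Neither pattern holds ⇒ H is indefinite ⇒ neither convex nor concave.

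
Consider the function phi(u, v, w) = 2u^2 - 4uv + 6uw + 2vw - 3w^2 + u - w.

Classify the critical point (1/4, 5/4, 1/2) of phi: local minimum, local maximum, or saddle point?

The Hessian is constant: H = [[4, -4, 6], [-4, 0, 2], [6, 2, -6]].
Leading principal minors: Δ₁ = 4, Δ₂ = -16, Δ₃ = -16.
The minors fit neither the all-positive nor the alternating-sign pattern, so H is indefinite: a saddle point.

saddle point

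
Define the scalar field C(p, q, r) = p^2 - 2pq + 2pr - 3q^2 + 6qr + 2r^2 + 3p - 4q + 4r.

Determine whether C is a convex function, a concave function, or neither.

neither

C is quadratic, so its Hessian is the constant matrix H = [[2, -2, 2], [-2, -6, 6], [2, 6, 4]].
Leading principal minors: 2, -16, -160.
Neither pattern holds ⇒ H is indefinite ⇒ neither convex nor concave.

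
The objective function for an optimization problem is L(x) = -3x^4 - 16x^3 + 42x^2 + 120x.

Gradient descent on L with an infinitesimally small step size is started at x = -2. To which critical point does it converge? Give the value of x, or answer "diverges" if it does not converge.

L'(x) = -12(x - 2)(x + 1)(x + 5), so L'(-2) = -144.
Gradient descent moves in the -L' direction, i.e. x is increasing.
The nearest critical point in that direction is x = -1, where L'' = 144 > 0 (a local minimum). The iterate converges there.

-1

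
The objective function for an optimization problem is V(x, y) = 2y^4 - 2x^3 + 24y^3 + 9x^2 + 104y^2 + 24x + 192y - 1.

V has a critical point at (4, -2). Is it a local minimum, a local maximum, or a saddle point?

The mixed partial ∂²V/∂x∂y is 0, so the Hessian at any point is diag(V_xx, V_yy) = diag(6(-2x + 3), 8(3y^2 + 18y + 26)).
At (4, -2): H = diag(-30, 16).
The eigenvalues have opposite signs, so H is indefinite: a saddle point.

saddle point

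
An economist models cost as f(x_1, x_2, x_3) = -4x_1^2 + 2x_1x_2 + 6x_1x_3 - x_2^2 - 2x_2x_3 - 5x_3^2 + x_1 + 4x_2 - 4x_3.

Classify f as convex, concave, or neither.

concave

f is quadratic, so its Hessian is the constant matrix H = [[-8, 2, 6], [2, -2, -2], [6, -2, -10]].
Leading principal minors: -8, 12, -64.
Signs alternate −, +, − ⇒ H ≺ 0 ⇒ concave.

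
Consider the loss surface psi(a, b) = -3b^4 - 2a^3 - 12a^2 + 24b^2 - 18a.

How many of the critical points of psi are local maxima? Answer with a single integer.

2

psi separates as a function of a plus a function of b, so ∇psi=0 decouples.
∂psi/∂a = -6(a + 1)(a + 3) = 0 at a ∈ {-3, -1}; ∂psi/∂b = -12b(b - 2)(b + 2) = 0 at b ∈ {-2, 0, 2}.
The Hessian is diagonal: diag(psi_aa, psi_bb). Second derivatives: psi_aa(-3)=12, psi_aa(-1)=-12; psi_bb(-2)=-96, psi_bb(0)=48, psi_bb(2)=-96.
Local maxima occur where both diagonal entries negative: (-1, -2), (-1, 2). Count: 2.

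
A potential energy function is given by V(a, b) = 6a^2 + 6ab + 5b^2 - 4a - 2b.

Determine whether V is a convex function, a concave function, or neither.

convex

V is quadratic, so its Hessian is the constant matrix H = [[12, 6], [6, 10]].
det(H) = 84, tr(H) = 22.
det(H) > 0 and tr(H) > 0, so H is positive definite everywhere: convex.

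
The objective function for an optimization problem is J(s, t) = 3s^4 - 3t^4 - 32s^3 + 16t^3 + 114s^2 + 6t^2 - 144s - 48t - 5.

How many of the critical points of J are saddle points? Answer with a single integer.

5

J separates as a function of s plus a function of t, so ∇J=0 decouples.
∂J/∂s = 12(s - 4)(s - 3)(s - 1) = 0 at s ∈ {1, 3, 4}; ∂J/∂t = -12(t - 4)(t - 1)(t + 1) = 0 at t ∈ {-1, 1, 4}.
The Hessian is diagonal: diag(J_ss, J_tt). Second derivatives: J_ss(1)=72, J_ss(3)=-24, J_ss(4)=36; J_tt(-1)=-120, J_tt(1)=72, J_tt(4)=-180.
Saddle points occur where the two diagonal entries have opposite signs: (1, -1), (1, 4), (3, 1), (4, -1), (4, 4). Count: 5.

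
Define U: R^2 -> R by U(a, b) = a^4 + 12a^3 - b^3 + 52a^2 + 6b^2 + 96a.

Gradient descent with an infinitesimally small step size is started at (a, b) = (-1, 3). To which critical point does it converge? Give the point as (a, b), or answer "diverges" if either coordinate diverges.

(-2, 0)

U is separable, so gradient descent decouples: a follows -∂U/∂a, b follows -∂U/∂b.
∂U/∂a = 4(a + 2)(a + 3)(a + 4); at a=-1 this is 24, so a decreases.
∂U/∂b = -3b(b - 4); at b=3 this is 9, so b decreases.
a converges to its nearest critical value -2 (a local min of the a-part); b converges to 0. The iterate converges to (-2, 0).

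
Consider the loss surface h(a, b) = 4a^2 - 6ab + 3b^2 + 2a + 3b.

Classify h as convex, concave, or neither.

h is quadratic, so its Hessian is the constant matrix H = [[8, -6], [-6, 6]].
det(H) = 12, tr(H) = 14.
det(H) > 0 and tr(H) > 0, so H is positive definite everywhere: convex.

convex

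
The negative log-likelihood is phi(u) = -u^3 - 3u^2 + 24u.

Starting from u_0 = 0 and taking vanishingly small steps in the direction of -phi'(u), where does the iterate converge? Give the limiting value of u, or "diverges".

phi'(u) = -3(u - 2)(u + 4), so phi'(0) = 24.
Gradient descent moves in the -phi' direction, i.e. u is decreasing.
The nearest critical point in that direction is u = -4, where phi'' = 18 > 0 (a local minimum). The iterate converges there.

-4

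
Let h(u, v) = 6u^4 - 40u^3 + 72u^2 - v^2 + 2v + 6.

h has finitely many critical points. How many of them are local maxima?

h separates as a function of u plus a function of v, so ∇h=0 decouples.
∂h/∂u = 24u(u - 3)(u - 2) = 0 at u ∈ {0, 2, 3}; ∂h/∂v = -2(v - 1) = 0 at v ∈ {1}.
The Hessian is diagonal: diag(h_uu, h_vv). Second derivatives: h_uu(0)=144, h_uu(2)=-48, h_uu(3)=72; h_vv(1)=-2.
Local maxima occur where both diagonal entries negative: (2, 1). Count: 1.

1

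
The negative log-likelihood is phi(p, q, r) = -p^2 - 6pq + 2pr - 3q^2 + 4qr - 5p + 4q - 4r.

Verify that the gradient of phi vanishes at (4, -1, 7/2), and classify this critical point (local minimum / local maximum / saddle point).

∇phi = (-2p - 6q + 2r - 5, -6p - 6q + 4r + 4, 2p + 4q - 4); substituting (4, -1, 7/2) gives ∇phi = (0, 0, 0), so (4, -1, 7/2) is indeed a critical point.
The Hessian is constant: H = [[-2, -6, 2], [-6, -6, 4], [2, 4, 0]].
Leading principal minors: Δ₁ = -2, Δ₂ = -24, Δ₃ = -40.
The minors fit neither the all-positive nor the alternating-sign pattern, so H is indefinite: a saddle point.

saddle point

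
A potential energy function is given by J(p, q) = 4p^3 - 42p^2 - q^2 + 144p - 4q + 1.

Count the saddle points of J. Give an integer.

1

J separates as a function of p plus a function of q, so ∇J=0 decouples.
∂J/∂p = 12(p - 4)(p - 3) = 0 at p ∈ {3, 4}; ∂J/∂q = -2(q + 2) = 0 at q ∈ {-2}.
The Hessian is diagonal: diag(J_pp, J_qq). Second derivatives: J_pp(3)=-12, J_pp(4)=12; J_qq(-2)=-2.
Saddle points occur where the two diagonal entries have opposite signs: (4, -2). Count: 1.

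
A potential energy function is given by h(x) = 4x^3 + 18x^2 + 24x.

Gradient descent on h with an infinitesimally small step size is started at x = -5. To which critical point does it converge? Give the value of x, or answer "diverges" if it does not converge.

h'(x) = 12(x + 1)(x + 2), so h'(-5) = 144.
Gradient descent moves in the -h' direction, i.e. x is decreasing.
There is no critical point below x=-5, and h' keeps the same sign, so the iterate runs off to −∞.

diverges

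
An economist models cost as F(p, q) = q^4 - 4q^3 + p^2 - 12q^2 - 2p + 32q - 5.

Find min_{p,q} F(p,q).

F(p,q) separates as A(p) + B(q) − 5, so its minimum is min A + min B − 5.
A'(p) = 2p - 2 vanishes at p ∈ {1}; B'(q) = 4(q - 4)(q - 1)(q + 2) vanishes at q ∈ {-2, 1, 4}.
Local minima of A (where A''>0): A(1)=-1. Local minima of B: B(-2)=-64, B(4)=-64.
So the global minimum of F is A(1) + B(-2) − 5 = -1 − 64 − 5 = -70, attained at (1, -2).

-70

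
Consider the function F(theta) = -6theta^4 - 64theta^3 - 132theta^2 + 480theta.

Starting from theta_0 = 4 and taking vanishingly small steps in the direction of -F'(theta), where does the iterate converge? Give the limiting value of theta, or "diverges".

diverges

F'(theta) = -24(theta - 1)(theta + 4)(theta + 5), so F'(4) = -5184.
Gradient descent moves in the -F' direction, i.e. theta is increasing.
There is no critical point above theta=4, and F' keeps the same sign, so the iterate runs off to +∞.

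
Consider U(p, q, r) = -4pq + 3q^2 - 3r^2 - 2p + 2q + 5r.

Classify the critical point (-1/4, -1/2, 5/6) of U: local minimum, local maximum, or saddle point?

The Hessian is constant: H = [[0, -4, 0], [-4, 6, 0], [0, 0, -6]].
Leading principal minors: Δ₁ = 0, Δ₂ = -16, Δ₃ = 96.
The minors fit neither the all-positive nor the alternating-sign pattern, so H is indefinite: a saddle point.

saddle point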